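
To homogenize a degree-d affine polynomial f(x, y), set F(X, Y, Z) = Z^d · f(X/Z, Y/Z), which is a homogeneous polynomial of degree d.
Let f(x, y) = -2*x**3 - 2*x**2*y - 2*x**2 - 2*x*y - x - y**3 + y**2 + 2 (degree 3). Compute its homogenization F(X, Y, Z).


F(X, Y, Z) = -2*X**3 - 2*X**2*Y - 2*X**2*Z - 2*X*Y*Z - X*Z**2 - Y**3 + Y**2*Z + 2*Z**3

deg(f) = 3.
Substitute x = X/Z, y = Y/Z into f, then multiply by Z^3.
  monomial -2·x^3·y^0 ↦ -2·X^3·Y^0·Z^0.
  monomial -2·x^2·y^1 ↦ -2·X^2·Y^1·Z^0.
  monomial -2·x^2·y^0 ↦ -2·X^2·Y^0·Z^1.
  monomial -2·x^1·y^1 ↦ -2·X^1·Y^1·Z^1.
  monomial -1·x^1·y^0 ↦ -1·X^1·Y^0·Z^2.
  monomial -1·x^0·y^3 ↦ -1·X^0·Y^3·Z^0.
  monomial 1·x^0·y^2 ↦ 1·X^0·Y^2·Z^1.
  monomial 2·x^0·y^0 ↦ 2·X^0·Y^0·Z^3.
Collecting: F(X, Y, Z) = -2*X**3 - 2*X**2*Y - 2*X**2*Z - 2*X*Y*Z - X*Z**2 - Y**3 + Y**2*Z + 2*Z**3.


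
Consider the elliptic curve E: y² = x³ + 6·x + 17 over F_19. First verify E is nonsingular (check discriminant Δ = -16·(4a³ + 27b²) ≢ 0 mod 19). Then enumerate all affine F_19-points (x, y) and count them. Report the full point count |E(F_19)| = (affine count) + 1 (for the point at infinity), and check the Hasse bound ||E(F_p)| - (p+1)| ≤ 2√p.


Affine points = {(0, 6), (0, 13), (1, 9), (1, 10), (3, 9), (3, 10), (5, 1), (5, 18), (8, 8), (8, 11), (15, 9), (15, 10), (17, 4), (17, 15)}; affine count = 14; |E(F_19)| = 15.

Discriminant check: Δ ∝ 4a³ + 27b² = 4·6³ + 27·17² = 4·216 + 27·289 ≡ 3 (mod 19). Nonzero ⇒ E is nonsingular.
For each x ∈ F_19, compute rhs = x³ + 6·x + 17 mod 19, then count y ∈ F_19 with y² ≡ rhs.
  x = 0: rhs = 17, matching y values: 6, 13 (2 points).
  x = 1: rhs = 5, matching y values: 9, 10 (2 points).
  x = 2: rhs = 18, matching y values: none (0 points).
  x = 3: rhs = 5, matching y values: 9, 10 (2 points).
  x = 4: rhs = 10, matching y values: none (0 points).
  x = 5: rhs = 1, matching y values: 1, 18 (2 points).
  x = 6: rhs = 3, matching y values: none (0 points).
  x = 7: rhs = 3, matching y values: none (0 points).
  x = 8: rhs = 7, matching y values: 8, 11 (2 points).
  x = 9: rhs = 2, matching y values: none (0 points).
  x = 10: rhs = 13, matching y values: none (0 points).
  x = 11: rhs = 8, matching y values: none (0 points).
  x = 12: rhs = 12, matching y values: none (0 points).
  x = 13: rhs = 12, matching y values: none (0 points).
  x = 14: rhs = 14, matching y values: none (0 points).
  x = 15: rhs = 5, matching y values: 9, 10 (2 points).
  x = 16: rhs = 10, matching y values: none (0 points).
  x = 17: rhs = 16, matching y values: 4, 15 (2 points).
  x = 18: rhs = 10, matching y values: none (0 points).
Total affine count: 14.
Full point count |E(F_19)| = 14 + 1 = 15.
Hasse bound: |15 − (19+1)| = |-5| = 5 ≤ 2√19 ≈ 8.7178 ✓.


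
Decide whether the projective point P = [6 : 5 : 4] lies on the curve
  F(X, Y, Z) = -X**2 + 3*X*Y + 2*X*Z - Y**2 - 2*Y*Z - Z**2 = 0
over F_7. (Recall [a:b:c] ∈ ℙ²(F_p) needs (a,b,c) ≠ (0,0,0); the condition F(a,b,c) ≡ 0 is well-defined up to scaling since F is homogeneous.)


F(6,5,4) ≡ 0 (mod 7); P is on the curve.

Evaluate F(6, 5, 4) term-by-term (mod 7).
  -X**2 ↦ -1·36·1·1 = -36
  3*X*Y ↦ 3·6·5·1 = 90
  2*X*Z ↦ 2·6·1·4 = 48
  -Y**2 ↦ -1·1·25·1 = -25
  -2*Y*Z ↦ -2·1·5·4 = -40
  -Z**2 ↦ -1·1·1·16 = -16
Sum: F(6, 5, 4) = (-36) + (90) + (48) + (-25) + (-40) + (-16) = 21.
Reducing mod 7: 21 ≡ 0 (mod 7).
Since F(a, b, c) ≡ 0 (mod 7), P lies on the curve.


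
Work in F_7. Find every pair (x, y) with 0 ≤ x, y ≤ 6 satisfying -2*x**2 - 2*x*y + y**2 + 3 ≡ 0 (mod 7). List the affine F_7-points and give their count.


Affine F_7-points: {(0, 2), (0, 5), (1, 1), (2, 5), (2, 6), (5, 1), (5, 2), (6, 6)}; count = 8.

For each of the 49 pairs (x, y) ∈ F_7², evaluate f(x, y) mod 7. Record the zeros.
  x = 0: [0↦3, 1↦4, 2↦0, 3↦5, 4↦5, 5↦0, 6↦4]  zeros at y ∈ {2, 5}
  x = 1: [0↦1, 1↦0, 2↦1, 3↦4, 4↦2, 5↦2, 6↦4]  zeros at y ∈ {1}
  x = 2: [0↦2, 1↦6, 2↦5, 3↦6, 4↦2, 5↦0, 6↦0]  zeros at y ∈ {5, 6}
  x = 3: [0↦6, 1↦1, 2↦5, 3↦4, 4↦5, 5↦1, 6↦6]  zeros at y ∈ ∅
  x = 4: [0↦6, 1↦6, 2↦1, 3↦5, 4↦4, 5↦5, 6↦1]  zeros at y ∈ ∅
  x = 5: [0↦2, 1↦0, 2↦0, 3↦2, 4↦6, 5↦5, 6↦6]  zeros at y ∈ {1, 2}
  x = 6: [0↦1, 1↦4, 2↦2, 3↦2, 4↦4, 5↦1, 6↦0]  zeros at y ∈ {6}
Collecting zeros: affine points = {(0, 2), (0, 5), (1, 1), (2, 5), (2, 6), (5, 1), (5, 2), (6, 6)}.
Total count |C(F_7)_aff| = 8.


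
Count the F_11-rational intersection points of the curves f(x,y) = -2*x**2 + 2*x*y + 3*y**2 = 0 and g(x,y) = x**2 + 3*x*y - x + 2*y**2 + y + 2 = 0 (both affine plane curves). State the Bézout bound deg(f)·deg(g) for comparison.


Common zeros: ∅; count = 0; Bézout bound = 4.

deg(f) = 2, deg(g) = 2, so Bézout bound = 4.
Scan x ∈ F_11. For each x, list the y ∈ F_11 with f(x, y) ≡ 0 and those with g(x, y) ≡ 0 (mod 11); the common zeros in that column are the intersection.
  x = 0: f ≡ 0 at y ∈ {0}; g ≡ 0 at y ∈ ∅; common: ∅.
  x = 1: f ≡ 0 at y ∈ ∅; g ≡ 0 at y ∈ {10}; common: ∅.
  x = 2: f ≡ 0 at y ∈ ∅; g ≡ 0 at y ∈ ∅; common: ∅.
  x = 3: f ≡ 0 at y ∈ ∅; g ≡ 0 at y ∈ {7, 10}; common: ∅.
  x = 4: f ≡ 0 at y ∈ ∅; g ≡ 0 at y ∈ ∅; common: ∅.
  x = 5: f ≡ 0 at y ∈ ∅; g ≡ 0 at y ∈ {0, 3}; common: ∅.
  x = 6: f ≡ 0 at y ∈ ∅; g ≡ 0 at y ∈ ∅; common: ∅.
  x = 7: f ≡ 0 at y ∈ ∅; g ≡ 0 at y ∈ {0}; common: ∅.
  x = 8: f ≡ 0 at y ∈ ∅; g ≡ 0 at y ∈ ∅; common: ∅.
  x = 9: f ≡ 0 at y ∈ ∅; g ≡ 0 at y ∈ {3, 5}; common: ∅.
  x = 10: f ≡ 0 at y ∈ ∅; g ≡ 0 at y ∈ {5, 7}; common: ∅.
Collecting: common zeros = ∅, so the count is 0.
Comparison with the Bézout bound: 0 ≤ 4 = deg(f)·deg(g), as expected for curves with no common component (the affine F_11-count falls short of the bound because intersections may lie at infinity, over extension fields, or carry multiplicity).


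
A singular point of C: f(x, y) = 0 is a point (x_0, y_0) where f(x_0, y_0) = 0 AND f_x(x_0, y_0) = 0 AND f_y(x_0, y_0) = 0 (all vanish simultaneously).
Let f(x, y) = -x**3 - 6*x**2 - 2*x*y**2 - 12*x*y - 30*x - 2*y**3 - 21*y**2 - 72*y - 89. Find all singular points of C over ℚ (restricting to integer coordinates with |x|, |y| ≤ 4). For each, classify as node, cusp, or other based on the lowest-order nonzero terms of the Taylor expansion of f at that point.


Singular points: {(-2, -3)}; classification: cusp.

Compute partial derivatives:
  f_x = -3*x**2 - 12*x - 2*y**2 - 12*y - 30.
  f_y = -4*x*y - 12*x - 6*y**2 - 42*y - 72.
Scan x_0 ∈ {−4, ..., 4}. For each x_0, f_y(x_0, y) is a polynomial in y; find its integer roots y ∈ {−4, ..., 4}, then test f_x and f at those candidates.
  x = -4: f_y(-4, y) = -6*y**2 - 26*y - 24; vanishes at y ∈ {-3}. (-4, -3): f_x = -12 ≠ 0.
  x = -3: f_y(-3, y) = -6*y**2 - 30*y - 36; vanishes at y ∈ {-3, -2}. (-3, -3): f_x = -3 ≠ 0; (-3, -2): f_x = -5 ≠ 0.
  x = -2: f_y(-2, y) = -6*y**2 - 34*y - 48; vanishes at y ∈ {-3}. (-2, -3): f_x = 0, f = 0 — SINGULAR.
  x = -1: f_y(-1, y) = -6*y**2 - 38*y - 60; vanishes at y ∈ {-3}. (-1, -3): f_x = -3 ≠ 0.
  x = 0: f_y(0, y) = -6*y**2 - 42*y - 72; vanishes at y ∈ {-4, -3}. (0, -4): f_x = -14 ≠ 0; (0, -3): f_x = -12 ≠ 0.
  x = 1: f_y(1, y) = -6*y**2 - 46*y - 84; vanishes at y ∈ {-3}. (1, -3): f_x = -27 ≠ 0.
  x = 2: f_y(2, y) = -6*y**2 - 50*y - 96; vanishes at y ∈ {-3}. (2, -3): f_x = -48 ≠ 0.
  x = 3: f_y(3, y) = -6*y**2 - 54*y - 108; vanishes at y ∈ {-3}. (3, -3): f_x = -75 ≠ 0.
  x = 4: f_y(4, y) = -6*y**2 - 58*y - 120; vanishes at y ∈ {-3}. (4, -3): f_x = -108 ≠ 0.
Only singular point on the grid: (-2, -3).
Classify: substitute x = -2 + u, y = -3 + v and expand: f = -u**3 - 2*u*v**2 - 2*v**3 + v**2.
No constant or linear terms (consistent with a singular point). Quadratic part: v**2. Cubic part: -u**3 - 2*u*v**2 - 2*v**3.
The quadratic part v**2 is a perfect square, so there is a single (double) tangent line v = 0, i.e. y = -3. Restricting the cubic part to that line (v = 0) leaves -u**3 ≠ 0, so f is not divisible by v and the branch is v² ≈ u**3 to lowest order — this is a cusp.
Classification: cusp.


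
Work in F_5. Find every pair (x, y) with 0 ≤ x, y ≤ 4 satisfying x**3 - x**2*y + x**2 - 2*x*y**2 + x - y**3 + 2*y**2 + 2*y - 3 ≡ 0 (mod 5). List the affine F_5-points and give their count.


Affine F_5-points: {(0, 1), (1, 0), (1, 1), (1, 4), (2, 3), (3, 4), (4, 1), (4, 4)}; count = 8.

For each of the 25 pairs (x, y) ∈ F_5², evaluate f(x, y) mod 5. Record the zeros.
  x = 0: [0↦2, 1↦0, 2↦1, 3↦4, 4↦3]  zeros at y ∈ {1}
  x = 1: [0↦0, 1↦0, 2↦4, 3↦1, 4↦0]  zeros at y ∈ {0, 1, 4}
  x = 2: [0↦1, 1↦1, 2↦1, 3↦0, 4↦2]  zeros at y ∈ {3}
  x = 3: [0↦1, 1↦4, 2↦3, 3↦2, 4↦0]  zeros at y ∈ {4}
  x = 4: [0↦1, 1↦0, 2↦1, 3↦3, 4↦0]  zeros at y ∈ {1, 4}
Collecting zeros: affine points = {(0, 1), (1, 0), (1, 1), (1, 4), (2, 3), (3, 4), (4, 1), (4, 4)}.
Total count |C(F_5)_aff| = 8.


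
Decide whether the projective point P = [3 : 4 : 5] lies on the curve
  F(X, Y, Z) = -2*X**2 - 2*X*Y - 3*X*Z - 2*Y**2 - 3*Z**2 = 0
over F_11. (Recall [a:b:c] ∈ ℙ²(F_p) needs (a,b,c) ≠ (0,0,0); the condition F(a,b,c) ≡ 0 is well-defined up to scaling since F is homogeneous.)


F(3,4,5) ≡ 4 (mod 11); P is NOT on the curve.

Evaluate F(3, 4, 5) term-by-term (mod 11).
  -2*X**2 ↦ -2·9·1·1 = -18
  -2*X*Y ↦ -2·3·4·1 = -24
  -3*X*Z ↦ -3·3·1·5 = -45
  -2*Y**2 ↦ -2·1·16·1 = -32
  -3*Z**2 ↦ -3·1·1·25 = -75
Sum: F(3, 4, 5) = (-18) + (-24) + (-45) + (-32) + (-75) = -194.
Reducing mod 11: -194 ≡ 4 (mod 11).
Since F(a, b, c) ≡ 4 ≠ 0 (mod 11), P does NOT lie on the curve.


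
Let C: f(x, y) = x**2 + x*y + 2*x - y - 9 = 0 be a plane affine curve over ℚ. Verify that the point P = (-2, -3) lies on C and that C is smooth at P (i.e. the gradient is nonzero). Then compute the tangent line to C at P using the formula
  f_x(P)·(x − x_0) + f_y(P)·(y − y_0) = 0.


Tangent line at P: -5*x - 3*y - 19 = 0.

Step 1: f(-2, -3) = 0, so P lies on C.
Step 2: partial derivatives
  f_x(x, y) = 2*x + y + 2, f_y(x, y) = x - 1.
  f_x(P) = -5, f_y(P) = -3 (gradient nonzero, so P is smooth).
Step 3: tangent line at P: -5·(x − -2) + -3·(y − -3) = 0.
Expanding: -5*x - 3*y - 19 = 0.


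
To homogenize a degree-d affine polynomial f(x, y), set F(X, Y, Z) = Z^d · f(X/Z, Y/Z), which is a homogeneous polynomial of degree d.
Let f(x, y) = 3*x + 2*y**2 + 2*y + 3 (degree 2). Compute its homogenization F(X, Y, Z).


F(X, Y, Z) = 3*X*Z + 2*Y**2 + 2*Y*Z + 3*Z**2

deg(f) = 2.
Substitute x = X/Z, y = Y/Z into f, then multiply by Z^2.
  monomial 3·x^1·y^0 ↦ 3·X^1·Y^0·Z^1.
  monomial 2·x^0·y^2 ↦ 2·X^0·Y^2·Z^0.
  monomial 2·x^0·y^1 ↦ 2·X^0·Y^1·Z^1.
  monomial 3·x^0·y^0 ↦ 3·X^0·Y^0·Z^2.
Collecting: F(X, Y, Z) = 3*X*Z + 2*Y**2 + 2*Y*Z + 3*Z**2.


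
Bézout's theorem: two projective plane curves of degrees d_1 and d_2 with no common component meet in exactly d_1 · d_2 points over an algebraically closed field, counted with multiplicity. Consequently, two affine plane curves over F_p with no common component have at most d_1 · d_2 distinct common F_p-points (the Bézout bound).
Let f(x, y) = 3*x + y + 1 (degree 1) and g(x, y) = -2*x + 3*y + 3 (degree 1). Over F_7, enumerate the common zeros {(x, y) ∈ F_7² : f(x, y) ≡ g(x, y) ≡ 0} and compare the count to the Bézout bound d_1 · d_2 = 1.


Common zeros: {(0, 6)}; count = 1; Bézout bound = 1.

deg(f) = 1, deg(g) = 1, so Bézout bound = 1.
Scan x ∈ F_7. For each x, list the y ∈ F_7 with f(x, y) ≡ 0 and those with g(x, y) ≡ 0 (mod 7); the common zeros in that column are the intersection.
  x = 0: f ≡ 0 at y ∈ {6}; g ≡ 0 at y ∈ {6}; common: {6}.
  x = 1: f ≡ 0 at y ∈ {3}; g ≡ 0 at y ∈ {2}; common: ∅.
  x = 2: f ≡ 0 at y ∈ {0}; g ≡ 0 at y ∈ {5}; common: ∅.
  x = 3: f ≡ 0 at y ∈ {4}; g ≡ 0 at y ∈ {1}; common: ∅.
  x = 4: f ≡ 0 at y ∈ {1}; g ≡ 0 at y ∈ {4}; common: ∅.
  x = 5: f ≡ 0 at y ∈ {5}; g ≡ 0 at y ∈ {0}; common: ∅.
  x = 6: f ≡ 0 at y ∈ {2}; g ≡ 0 at y ∈ {3}; common: ∅.
Collecting: common zeros = {(0, 6)}, so the count is 1.
Comparison with the Bézout bound: 1 ≤ 1 = deg(f)·deg(g), as expected for curves with no common component (the bound is attained).


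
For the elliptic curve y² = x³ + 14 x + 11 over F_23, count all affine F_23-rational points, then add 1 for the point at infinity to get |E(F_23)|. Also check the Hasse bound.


Affine points = {(1, 7), (1, 16), (2, 1), (2, 22), (4, 4), (4, 19), (6, 9), (6, 14), (10, 1), (10, 22), (11, 1), (11, 22), (15, 10), (15, 13), (18, 0), (19, 11), (19, 12)}; affine count = 17; |E(F_23)| = 18.

Discriminant check: Δ ∝ 4a³ + 27b² = 4·14³ + 27·11² = 4·2744 + 27·121 ≡ 6 (mod 23). Nonzero ⇒ E is nonsingular.
For each x ∈ F_23, compute rhs = x³ + 14·x + 11 mod 23, then count y ∈ F_23 with y² ≡ rhs.
  x = 0: rhs = 11, matching y values: none (0 points).
  x = 1: rhs = 3, matching y values: 7, 16 (2 points).
  x = 2: rhs = 1, matching y values: 1, 22 (2 points).
  x = 3: rhs = 11, matching y values: none (0 points).
  x = 4: rhs = 16, matching y values: 4, 19 (2 points).
  x = 5: rhs = 22, matching y values: none (0 points).
  x = 6: rhs = 12, matching y values: 9, 14 (2 points).
  x = 7: rhs = 15, matching y values: none (0 points).
  x = 8: rhs = 14, matching y values: none (0 points).
  x = 9: rhs = 15, matching y values: none (0 points).
  x = 10: rhs = 1, matching y values: 1, 22 (2 points).
  x = 11: rhs = 1, matching y values: 1, 22 (2 points).
  x = 12: rhs = 21, matching y values: none (0 points).
  x = 13: rhs = 21, matching y values: none (0 points).
  x = 14: rhs = 7, matching y values: none (0 points).
  x = 15: rhs = 8, matching y values: 10, 13 (2 points).
  x = 16: rhs = 7, matching y values: none (0 points).
  x = 17: rhs = 10, matching y values: none (0 points).
  x = 18: rhs = 0, matching y values: 0 (1 points).
  x = 19: rhs = 6, matching y values: 11, 12 (2 points).
  x = 20: rhs = 11, matching y values: none (0 points).
  x = 21: rhs = 21, matching y values: none (0 points).
  x = 22: rhs = 19, matching y values: none (0 points).
Total affine count: 17.
Full point count |E(F_23)| = 17 + 1 = 18.
Hasse bound: |18 − (23+1)| = |-6| = 6 ≤ 2√23 ≈ 9.5917 ✓.


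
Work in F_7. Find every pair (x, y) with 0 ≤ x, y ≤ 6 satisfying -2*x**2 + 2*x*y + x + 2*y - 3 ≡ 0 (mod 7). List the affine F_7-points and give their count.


Affine F_7-points: {(0, 5), (1, 1), (2, 5), (3, 4), (4, 1), (5, 4)}; count = 6.

For each of the 49 pairs (x, y) ∈ F_7², evaluate f(x, y) mod 7. Record the zeros.
  x = 0: [0↦4, 1↦6, 2↦1, 3↦3, 4↦5, 5↦0, 6↦2]  zeros at y ∈ {5}
  x = 1: [0↦3, 1↦0, 2↦4, 3↦1, 4↦5, 5↦2, 6↦6]  zeros at y ∈ {1}
  x = 2: [0↦5, 1↦4, 2↦3, 3↦2, 4↦1, 5↦0, 6↦6]  zeros at y ∈ {5}
  x = 3: [0↦3, 1↦4, 2↦5, 3↦6, 4↦0, 5↦1, 6↦2]  zeros at y ∈ {4}
  x = 4: [0↦4, 1↦0, 2↦3, 3↦6, 4↦2, 5↦5, 6↦1]  zeros at y ∈ {1}
  x = 5: [0↦1, 1↦6, 2↦4, 3↦2, 4↦0, 5↦5, 6↦3]  zeros at y ∈ {4}
  x = 6: [0↦1, 1↦1, 2↦1, 3↦1, 4↦1, 5↦1, 6↦1]  zeros at y ∈ ∅
Collecting zeros: affine points = {(0, 5), (1, 1), (2, 5), (3, 4), (4, 1), (5, 4)}.
Total count |C(F_7)_aff| = 6.


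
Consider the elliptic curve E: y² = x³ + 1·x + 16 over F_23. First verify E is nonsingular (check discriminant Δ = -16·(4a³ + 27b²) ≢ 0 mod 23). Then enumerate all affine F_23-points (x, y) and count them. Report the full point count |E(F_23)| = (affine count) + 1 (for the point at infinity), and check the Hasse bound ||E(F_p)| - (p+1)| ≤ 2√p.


Affine points = {(0, 4), (0, 19), (1, 8), (1, 15), (2, 7), (2, 16), (3, 0), (5, 10), (5, 13), (6, 10), (6, 13), (9, 8), (9, 15), (11, 1), (11, 22), (12, 10), (12, 13), (13, 8), (13, 15), (15, 5), (15, 18), (17, 1), (17, 22), (18, 1), (18, 22), (20, 3), (20, 20), (21, 11), (21, 12)}; affine count = 29; |E(F_23)| = 30.

Discriminant check: Δ ∝ 4a³ + 27b² = 4·1³ + 27·16² = 4·1 + 27·256 ≡ 16 (mod 23). Nonzero ⇒ E is nonsingular.
For each x ∈ F_23, compute rhs = x³ + 1·x + 16 mod 23, then count y ∈ F_23 with y² ≡ rhs.
  x = 0: rhs = 16, matching y values: 4, 19 (2 points).
  x = 1: rhs = 18, matching y values: 8, 15 (2 points).
  x = 2: rhs = 3, matching y values: 7, 16 (2 points).
  x = 3: rhs = 0, matching y values: 0 (1 points).
  x = 4: rhs = 15, matching y values: none (0 points).
  x = 5: rhs = 8, matching y values: 10, 13 (2 points).
  x = 6: rhs = 8, matching y values: 10, 13 (2 points).
  x = 7: rhs = 21, matching y values: none (0 points).
  x = 8: rhs = 7, matching y values: none (0 points).
  x = 9: rhs = 18, matching y values: 8, 15 (2 points).
  x = 10: rhs = 14, matching y values: none (0 points).
  x = 11: rhs = 1, matching y values: 1, 22 (2 points).
  x = 12: rhs = 8, matching y values: 10, 13 (2 points).
  x = 13: rhs = 18, matching y values: 8, 15 (2 points).
  x = 14: rhs = 14, matching y values: none (0 points).
  x = 15: rhs = 2, matching y values: 5, 18 (2 points).
  x = 16: rhs = 11, matching y values: none (0 points).
  x = 17: rhs = 1, matching y values: 1, 22 (2 points).
  x = 18: rhs = 1, matching y values: 1, 22 (2 points).
  x = 19: rhs = 17, matching y values: none (0 points).
  x = 20: rhs = 9, matching y values: 3, 20 (2 points).
  x = 21: rhs = 6, matching y values: 11, 12 (2 points).
  x = 22: rhs = 14, matching y values: none (0 points).
Total affine count: 29.
Full point count |E(F_23)| = 29 + 1 = 30.
Hasse bound: |30 − (23+1)| = |6| = 6 ≤ 2√23 ≈ 9.5917 ✓.


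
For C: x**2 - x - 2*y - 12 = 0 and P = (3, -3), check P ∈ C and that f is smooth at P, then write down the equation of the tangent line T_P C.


Tangent line at P: 5*x - 2*y - 21 = 0.

Step 1: f(3, -3) = 0, so P lies on C.
Step 2: partial derivatives
  f_x(x, y) = 2*x - 1, f_y(x, y) = -2.
  f_x(P) = 5, f_y(P) = -2 (gradient nonzero, so P is smooth).
Step 3: tangent line at P: 5·(x − 3) + -2·(y − -3) = 0.
Expanding: 5*x - 2*y - 21 = 0.


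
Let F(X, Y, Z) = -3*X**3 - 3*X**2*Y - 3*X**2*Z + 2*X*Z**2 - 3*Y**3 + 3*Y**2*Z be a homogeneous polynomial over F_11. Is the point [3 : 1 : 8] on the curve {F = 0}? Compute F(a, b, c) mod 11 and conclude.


F(3,1,8) ≡ 4 (mod 11); P is NOT on the curve.

Evaluate F(3, 1, 8) term-by-term (mod 11).
  -3*X**3 ↦ -3·27·1·1 = -81
  -3*X**2*Y ↦ -3·9·1·1 = -27
  -3*X**2*Z ↦ -3·9·1·8 = -216
  2*X*Z**2 ↦ 2·3·1·64 = 384
  -3*Y**3 ↦ -3·1·1·1 = -3
  3*Y**2*Z ↦ 3·1·1·8 = 24
Sum: F(3, 1, 8) = (-81) + (-27) + (-216) + (384) + (-3) + (24) = 81.
Reducing mod 11: 81 ≡ 4 (mod 11).
Since F(a, b, c) ≡ 4 ≠ 0 (mod 11), P does NOT lie on the curve.


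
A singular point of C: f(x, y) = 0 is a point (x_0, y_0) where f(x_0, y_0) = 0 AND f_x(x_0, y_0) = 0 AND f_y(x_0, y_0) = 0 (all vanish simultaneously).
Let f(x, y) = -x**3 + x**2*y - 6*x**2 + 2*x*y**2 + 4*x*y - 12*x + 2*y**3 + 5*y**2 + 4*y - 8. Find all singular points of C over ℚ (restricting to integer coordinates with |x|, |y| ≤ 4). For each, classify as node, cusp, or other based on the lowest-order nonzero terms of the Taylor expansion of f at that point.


Singular points: {(-2, 0)}; classification: cusp.

Compute partial derivatives:
  f_x = -3*x**2 + 2*x*y - 12*x + 2*y**2 + 4*y - 12.
  f_y = x**2 + 4*x*y + 4*x + 6*y**2 + 10*y + 4.
Scan x_0 ∈ {−4, ..., 4}. For each x_0, f_y(x_0, y) is a polynomial in y; find its integer roots y ∈ {−4, ..., 4}, then test f_x and f at those candidates.
  x = -4: f_y(-4, y) = 6*y**2 - 6*y + 4; no integer root y with |y| ≤ 4.
  x = -3: f_y(-3, y) = 6*y**2 - 2*y + 1; no integer root y with |y| ≤ 4.
  x = -2: f_y(-2, y) = 6*y**2 + 2*y; vanishes at y ∈ {0}. (-2, 0): f_x = 0, f = 0 — SINGULAR.
  x = -1: f_y(-1, y) = 6*y**2 + 6*y + 1; no integer root y with |y| ≤ 4.
  x = 0: f_y(0, y) = 6*y**2 + 10*y + 4; vanishes at y ∈ {-1}. (0, -1): f_x = -14 ≠ 0.
  x = 1: f_y(1, y) = 6*y**2 + 14*y + 9; no integer root y with |y| ≤ 4.
  x = 2: f_y(2, y) = 6*y**2 + 18*y + 16; no integer root y with |y| ≤ 4.
  x = 3: f_y(3, y) = 6*y**2 + 22*y + 25; no integer root y with |y| ≤ 4.
  x = 4: f_y(4, y) = 6*y**2 + 26*y + 36; no integer root y with |y| ≤ 4.
Only singular point on the grid: (-2, 0).
Classify: substitute x = -2 + u, y = 0 + v and expand: f = -u**3 + u**2*v + 2*u*v**2 + 2*v**3 + v**2.
No constant or linear terms (consistent with a singular point). Quadratic part: v**2. Cubic part: -u**3 + u**2*v + 2*u*v**2 + 2*v**3.
The quadratic part v**2 is a perfect square, so there is a single (double) tangent line v = 0, i.e. y = 0. Restricting the cubic part to that line (v = 0) leaves -u**3 ≠ 0, so f is not divisible by v and the branch is v² ≈ u**3 to lowest order — this is a cusp.
Classification: cusp.


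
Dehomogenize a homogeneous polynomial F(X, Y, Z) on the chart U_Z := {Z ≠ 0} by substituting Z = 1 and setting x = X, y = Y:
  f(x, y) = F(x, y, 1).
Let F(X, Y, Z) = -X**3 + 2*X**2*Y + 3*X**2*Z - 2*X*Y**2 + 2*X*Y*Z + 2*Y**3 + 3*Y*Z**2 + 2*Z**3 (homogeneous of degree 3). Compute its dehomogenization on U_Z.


f(x, y) = -x**3 + 2*x**2*y + 3*x**2 - 2*x*y**2 + 2*x*y + 2*y**3 + 3*y + 2

On U_Z we set Z = 1. Each monomial c·X^i·Y^j·Z^k in F becomes c·x^i·y^j·1^k = c·x^i·y^j.
Substituting Z = 1: F(X, Y, 1) = -x**3 + 2*x**2*y + 3*x**2 - 2*x*y**2 + 2*x*y + 2*y**3 + 3*y + 2.
Note: deg(f) ≤ deg(F) = 3; strict inequality happens when F is divisible by Z (lost terms).


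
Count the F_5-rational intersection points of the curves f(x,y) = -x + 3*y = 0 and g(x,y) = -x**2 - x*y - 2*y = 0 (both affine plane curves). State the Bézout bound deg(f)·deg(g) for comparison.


Common zeros: {(0, 0), (2, 4)}; count = 2; Bézout bound = 2.

deg(f) = 1, deg(g) = 2, so Bézout bound = 2.
Scan x ∈ F_5. For each x, list the y ∈ F_5 with f(x, y) ≡ 0 and those with g(x, y) ≡ 0 (mod 5); the common zeros in that column are the intersection.
  x = 0: f ≡ 0 at y ∈ {0}; g ≡ 0 at y ∈ {0}; common: {0}.
  x = 1: f ≡ 0 at y ∈ {2}; g ≡ 0 at y ∈ {3}; common: ∅.
  x = 2: f ≡ 0 at y ∈ {4}; g ≡ 0 at y ∈ {4}; common: {4}.
  x = 3: f ≡ 0 at y ∈ {1}; g ≡ 0 at y ∈ ∅; common: ∅.
  x = 4: f ≡ 0 at y ∈ {3}; g ≡ 0 at y ∈ {4}; common: ∅.
Collecting: common zeros = {(0, 0), (2, 4)}, so the count is 2.
Comparison with the Bézout bound: 2 ≤ 2 = deg(f)·deg(g), as expected for curves with no common component (the bound is attained).


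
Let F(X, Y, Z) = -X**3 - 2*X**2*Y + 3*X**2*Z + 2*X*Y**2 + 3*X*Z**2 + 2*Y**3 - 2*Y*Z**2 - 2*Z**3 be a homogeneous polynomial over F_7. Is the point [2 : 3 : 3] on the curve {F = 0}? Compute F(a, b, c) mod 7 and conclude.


F(2,3,3) ≡ 5 (mod 7); P is NOT on the curve.

Evaluate F(2, 3, 3) term-by-term (mod 7).
  -X**3 ↦ -1·8·1·1 = -8
  -2*X**2*Y ↦ -2·4·3·1 = -24
  3*X**2*Z ↦ 3·4·1·3 = 36
  2*X*Y**2 ↦ 2·2·9·1 = 36
  3*X*Z**2 ↦ 3·2·1·9 = 54
  2*Y**3 ↦ 2·1·27·1 = 54
  -2*Y*Z**2 ↦ -2·1·3·9 = -54
  -2*Z**3 ↦ -2·1·1·27 = -54
Sum: F(2, 3, 3) = (-8) + (-24) + (36) + (36) + (54) + (54) + (-54) + (-54) = 40.
Reducing mod 7: 40 ≡ 5 (mod 7).
Since F(a, b, c) ≡ 5 ≠ 0 (mod 7), P does NOT lie on the curve.


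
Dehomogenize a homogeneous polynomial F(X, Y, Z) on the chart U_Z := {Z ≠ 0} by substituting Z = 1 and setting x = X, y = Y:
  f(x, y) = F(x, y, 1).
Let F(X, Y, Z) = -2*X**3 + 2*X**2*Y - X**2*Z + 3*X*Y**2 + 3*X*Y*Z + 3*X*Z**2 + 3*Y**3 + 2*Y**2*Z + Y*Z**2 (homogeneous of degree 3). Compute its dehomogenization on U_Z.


f(x, y) = -2*x**3 + 2*x**2*y - x**2 + 3*x*y**2 + 3*x*y + 3*x + 3*y**3 + 2*y**2 + y

On U_Z we set Z = 1. Each monomial c·X^i·Y^j·Z^k in F becomes c·x^i·y^j·1^k = c·x^i·y^j.
Substituting Z = 1: F(X, Y, 1) = -2*x**3 + 2*x**2*y - x**2 + 3*x*y**2 + 3*x*y + 3*x + 3*y**3 + 2*y**2 + y.
Note: deg(f) ≤ deg(F) = 3; strict inequality happens when F is divisible by Z (lost terms).


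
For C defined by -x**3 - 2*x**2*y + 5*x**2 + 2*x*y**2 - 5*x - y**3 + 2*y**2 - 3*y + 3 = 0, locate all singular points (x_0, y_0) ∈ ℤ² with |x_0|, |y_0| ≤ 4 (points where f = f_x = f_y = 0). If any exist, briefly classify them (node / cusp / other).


Singular points: {(1, 1)}; classification: cusp.

Compute partial derivatives:
  f_x = -3*x**2 - 4*x*y + 10*x + 2*y**2 - 5.
  f_y = -2*x**2 + 4*x*y - 3*y**2 + 4*y - 3.
Scan x_0 ∈ {−4, ..., 4}. For each x_0, f_y(x_0, y) is a polynomial in y; find its integer roots y ∈ {−4, ..., 4}, then test f_x and f at those candidates.
  x = -4: f_y(-4, y) = -3*y**2 - 12*y - 35; no integer root y with |y| ≤ 4.
  x = -3: f_y(-3, y) = -3*y**2 - 8*y - 21; no integer root y with |y| ≤ 4.
  x = -2: f_y(-2, y) = -3*y**2 - 4*y - 11; no integer root y with |y| ≤ 4.
  x = -1: f_y(-1, y) = -3*y**2 - 5; no integer root y with |y| ≤ 4.
  x = 0: f_y(0, y) = -3*y**2 + 4*y - 3; no integer root y with |y| ≤ 4.
  x = 1: f_y(1, y) = -3*y**2 + 8*y - 5; vanishes at y ∈ {1}. (1, 1): f_x = 0, f = 0 — SINGULAR.
  x = 2: f_y(2, y) = -3*y**2 + 12*y - 11; no integer root y with |y| ≤ 4.
  x = 3: f_y(3, y) = -3*y**2 + 16*y - 21; vanishes at y ∈ {3}. (3, 3): f_x = -20 ≠ 0.
  x = 4: f_y(4, y) = -3*y**2 + 20*y - 35; no integer root y with |y| ≤ 4.
Only singular point on the grid: (1, 1).
Classify: substitute x = 1 + u, y = 1 + v and expand: f = -u**3 - 2*u**2*v + 2*u*v**2 - v**3 + v**2.
No constant or linear terms (consistent with a singular point). Quadratic part: v**2. Cubic part: -u**3 - 2*u**2*v + 2*u*v**2 - v**3.
The quadratic part v**2 is a perfect square, so there is a single (double) tangent line v = 0, i.e. y = 1. Restricting the cubic part to that line (v = 0) leaves -u**3 ≠ 0, so f is not divisible by v and the branch is v² ≈ u**3 to lowest order — this is a cusp.
Classification: cusp.


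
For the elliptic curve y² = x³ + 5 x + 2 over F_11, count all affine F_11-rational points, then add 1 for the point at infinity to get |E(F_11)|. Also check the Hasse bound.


Affine points = {(2, 3), (2, 8), (3, 0), (4, 3), (4, 8), (5, 3), (5, 8), (8, 2), (8, 9)}; affine count = 9; |E(F_11)| = 10.

Discriminant check: Δ ∝ 4a³ + 27b² = 4·5³ + 27·2² = 4·125 + 27·4 ≡ 3 (mod 11). Nonzero ⇒ E is nonsingular.
For each x ∈ F_11, compute rhs = x³ + 5·x + 2 mod 11, then count y ∈ F_11 with y² ≡ rhs.
  x = 0: rhs = 2, matching y values: none (0 points).
  x = 1: rhs = 8, matching y values: none (0 points).
  x = 2: rhs = 9, matching y values: 3, 8 (2 points).
  x = 3: rhs = 0, matching y values: 0 (1 points).
  x = 4: rhs = 9, matching y values: 3, 8 (2 points).
  x = 5: rhs = 9, matching y values: 3, 8 (2 points).
  x = 6: rhs = 6, matching y values: none (0 points).
  x = 7: rhs = 6, matching y values: none (0 points).
  x = 8: rhs = 4, matching y values: 2, 9 (2 points).
  x = 9: rhs = 6, matching y values: none (0 points).
  x = 10: rhs = 7, matching y values: none (0 points).
Total affine count: 9.
Full point count |E(F_11)| = 9 + 1 = 10.
Hasse bound: |10 − (11+1)| = |-2| = 2 ≤ 2√11 ≈ 6.6332 ✓.


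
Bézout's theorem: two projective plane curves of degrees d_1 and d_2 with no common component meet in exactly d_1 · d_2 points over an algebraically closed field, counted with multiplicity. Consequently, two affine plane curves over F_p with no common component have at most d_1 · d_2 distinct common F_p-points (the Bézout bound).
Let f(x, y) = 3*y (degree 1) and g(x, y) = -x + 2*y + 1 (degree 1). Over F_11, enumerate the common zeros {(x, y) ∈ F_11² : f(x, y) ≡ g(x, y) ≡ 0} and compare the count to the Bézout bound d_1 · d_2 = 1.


Common zeros: {(1, 0)}; count = 1; Bézout bound = 1.

deg(f) = 1, deg(g) = 1, so Bézout bound = 1.
Scan x ∈ F_11. For each x, list the y ∈ F_11 with f(x, y) ≡ 0 and those with g(x, y) ≡ 0 (mod 11); the common zeros in that column are the intersection.
  x = 0: f ≡ 0 at y ∈ {0}; g ≡ 0 at y ∈ {5}; common: ∅.
  x = 1: f ≡ 0 at y ∈ {0}; g ≡ 0 at y ∈ {0}; common: {0}.
  x = 2: f ≡ 0 at y ∈ {0}; g ≡ 0 at y ∈ {6}; common: ∅.
  x = 3: f ≡ 0 at y ∈ {0}; g ≡ 0 at y ∈ {1}; common: ∅.
  x = 4: f ≡ 0 at y ∈ {0}; g ≡ 0 at y ∈ {7}; common: ∅.
  x = 5: f ≡ 0 at y ∈ {0}; g ≡ 0 at y ∈ {2}; common: ∅.
  x = 6: f ≡ 0 at y ∈ {0}; g ≡ 0 at y ∈ {8}; common: ∅.
  x = 7: f ≡ 0 at y ∈ {0}; g ≡ 0 at y ∈ {3}; common: ∅.
  x = 8: f ≡ 0 at y ∈ {0}; g ≡ 0 at y ∈ {9}; common: ∅.
  x = 9: f ≡ 0 at y ∈ {0}; g ≡ 0 at y ∈ {4}; common: ∅.
  x = 10: f ≡ 0 at y ∈ {0}; g ≡ 0 at y ∈ {10}; common: ∅.
Collecting: common zeros = {(1, 0)}, so the count is 1.
Comparison with the Bézout bound: 1 ≤ 1 = deg(f)·deg(g), as expected for curves with no common component (the bound is attained).


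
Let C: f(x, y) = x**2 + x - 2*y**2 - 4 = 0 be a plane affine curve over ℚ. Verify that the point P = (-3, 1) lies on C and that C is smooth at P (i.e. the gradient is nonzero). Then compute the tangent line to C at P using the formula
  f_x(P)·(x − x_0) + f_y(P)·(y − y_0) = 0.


Tangent line at P: -5*x - 4*y - 11 = 0.

Step 1: f(-3, 1) = 0, so P lies on C.
Step 2: partial derivatives
  f_x(x, y) = 2*x + 1, f_y(x, y) = -4*y.
  f_x(P) = -5, f_y(P) = -4 (gradient nonzero, so P is smooth).
Step 3: tangent line at P: -5·(x − -3) + -4·(y − 1) = 0.
Expanding: -5*x - 4*y - 11 = 0.


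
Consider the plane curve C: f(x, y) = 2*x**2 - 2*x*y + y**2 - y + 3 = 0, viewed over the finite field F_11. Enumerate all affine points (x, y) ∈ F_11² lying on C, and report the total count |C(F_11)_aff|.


Affine F_11-points: {(0, 6), (1, 7), (2, 0), (2, 5), (3, 2), (3, 5), (6, 6), (6, 7), (9, 0), (9, 8), (10, 2), (10, 8)}; count = 12.

For each of the 121 pairs (x, y) ∈ F_11², evaluate f(x, y) mod 11. Record the zeros.
  x = 0: [0↦3, 1↦3, 2↦5, 3↦9, 4↦4, 5↦1, 6↦0, 7↦1, 8↦4, 9↦9, 10↦5]  zeros at y ∈ {6}
  x = 1: [0↦5, 1↦3, 2↦3, 3↦5, 4↦9, 5↦4, 6↦1, 7↦0, 8↦1, 9↦4, 10↦9]  zeros at y ∈ {7}
  x = 2: [0↦0, 1↦7, 2↦5, 3↦5, 4↦7, 5↦0, 6↦6, 7↦3, 8↦2, 9↦3, 10↦6]  zeros at y ∈ {0, 5}
  x = 3: [0↦10, 1↦4, 2↦0, 3↦9, 4↦9, 5↦0, 6↦4, 7↦10, 8↦7, 9↦6, 10↦7]  zeros at y ∈ {2, 5}
  x = 4: [0↦2, 1↦5, 2↦10, 3↦6, 4↦4, 5↦4, 6↦6, 7↦10, 8↦5, 9↦2, 10↦1]  zeros at y ∈ ∅
  x = 5: [0↦9, 1↦10, 2↦2, 3↦7, 4↦3, 5↦1, 6↦1, 7↦3, 8↦7, 9↦2, 10↦10]  zeros at y ∈ ∅
  x = 6: [0↦9, 1↦8, 2↦9, 3↦1, 4↦6, 5↦2, 6↦0, 7↦0, 8↦2, 9↦6, 10↦1]  zeros at y ∈ {6, 7}
  x = 7: [0↦2, 1↦10, 2↦9, 3↦10, 4↦2, 5↦7, 6↦3, 7↦1, 8↦1, 9↦3, 10↦7]  zeros at y ∈ ∅
  x = 8: [0↦10, 1↦5, 2↦2, 3↦1, 4↦2, 5↦5, 6↦10, 7↦6, 8↦4, 9↦4, 10↦6]  zeros at y ∈ ∅
  x = 9: [0↦0, 1↦4, 2↦10, 3↦7, 4↦6, 5↦7, 6↦10, 7↦4, 8↦0, 9↦9, 10↦9]  zeros at y ∈ {0, 8}
  x = 10: [0↦5, 1↦7, 2↦0, 3↦6, 4↦3, 5↦2, 6↦3, 7↦6, 8↦0, 9↦7, 10↦5]  zeros at y ∈ {2, 8}
Collecting zeros: affine points = {(0, 6), (1, 7), (2, 0), (2, 5), (3, 2), (3, 5), (6, 6), (6, 7), (9, 0), (9, 8), (10, 2), (10, 8)}.
Total count |C(F_11)_aff| = 12.


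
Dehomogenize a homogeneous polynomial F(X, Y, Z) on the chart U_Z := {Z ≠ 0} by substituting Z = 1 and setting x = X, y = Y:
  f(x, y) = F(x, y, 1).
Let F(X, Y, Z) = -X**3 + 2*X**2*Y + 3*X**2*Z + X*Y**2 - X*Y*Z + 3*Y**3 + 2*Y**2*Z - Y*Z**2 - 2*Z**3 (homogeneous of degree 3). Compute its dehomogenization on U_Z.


f(x, y) = -x**3 + 2*x**2*y + 3*x**2 + x*y**2 - x*y + 3*y**3 + 2*y**2 - y - 2

On U_Z we set Z = 1. Each monomial c·X^i·Y^j·Z^k in F becomes c·x^i·y^j·1^k = c·x^i·y^j.
Substituting Z = 1: F(X, Y, 1) = -x**3 + 2*x**2*y + 3*x**2 + x*y**2 - x*y + 3*y**3 + 2*y**2 - y - 2.
Note: deg(f) ≤ deg(F) = 3; strict inequality happens when F is divisible by Z (lost terms).


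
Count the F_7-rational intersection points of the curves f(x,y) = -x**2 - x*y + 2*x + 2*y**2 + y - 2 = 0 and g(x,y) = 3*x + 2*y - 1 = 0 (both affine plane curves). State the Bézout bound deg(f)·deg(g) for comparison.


Common zeros: {(3, 3), (6, 2)}; count = 2; Bézout bound = 2.

deg(f) = 2, deg(g) = 1, so Bézout bound = 2.
Scan x ∈ F_7. For each x, list the y ∈ F_7 with f(x, y) ≡ 0 and those with g(x, y) ≡ 0 (mod 7); the common zeros in that column are the intersection.
  x = 0: f ≡ 0 at y ∈ ∅; g ≡ 0 at y ∈ {4}; common: ∅.
  x = 1: f ≡ 0 at y ∈ {2, 5}; g ≡ 0 at y ∈ {6}; common: ∅.
  x = 2: f ≡ 0 at y ∈ ∅; g ≡ 0 at y ∈ {1}; common: ∅.
  x = 3: f ≡ 0 at y ∈ {3, 5}; g ≡ 0 at y ∈ {3}; common: {3}.
  x = 4: f ≡ 0 at y ∈ ∅; g ≡ 0 at y ∈ {5}; common: ∅.
  x = 5: f ≡ 0 at y ∈ ∅; g ≡ 0 at y ∈ {0}; common: ∅.
  x = 6: f ≡ 0 at y ∈ {2, 4}; g ≡ 0 at y ∈ {2}; common: {2}.
Collecting: common zeros = {(3, 3), (6, 2)}, so the count is 2.
Comparison with the Bézout bound: 2 ≤ 2 = deg(f)·deg(g), as expected for curves with no common component (the bound is attained).


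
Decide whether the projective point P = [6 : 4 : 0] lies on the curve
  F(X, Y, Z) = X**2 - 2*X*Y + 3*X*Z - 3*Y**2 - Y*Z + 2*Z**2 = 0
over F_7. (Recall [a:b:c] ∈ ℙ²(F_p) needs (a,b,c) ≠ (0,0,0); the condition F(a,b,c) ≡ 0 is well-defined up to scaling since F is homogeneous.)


F(6,4,0) ≡ 3 (mod 7); P is NOT on the curve.

Evaluate F(6, 4, 0) term-by-term (mod 7).
  X**2 ↦ 1·36·1·1 = 36
  -2*X*Y ↦ -2·6·4·1 = -48
  3*X*Z ↦ 3·6·1·0 = 0
  -3*Y**2 ↦ -3·1·16·1 = -48
  -Y*Z ↦ -1·1·4·0 = 0
  2*Z**2 ↦ 2·1·1·0 = 0
Sum: F(6, 4, 0) = (36) + (-48) + (0) + (-48) + (0) + (0) = -60.
Reducing mod 7: -60 ≡ 3 (mod 7).
Since F(a, b, c) ≡ 3 ≠ 0 (mod 7), P does NOT lie on the curve.


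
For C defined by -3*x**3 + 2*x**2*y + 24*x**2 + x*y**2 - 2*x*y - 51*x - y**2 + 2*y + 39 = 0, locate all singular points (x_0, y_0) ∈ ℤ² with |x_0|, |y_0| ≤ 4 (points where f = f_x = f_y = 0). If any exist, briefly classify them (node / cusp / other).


Singular points: {(2, -3)}; classification: cusp.

Compute partial derivatives:
  f_x = -9*x**2 + 4*x*y + 48*x + y**2 - 2*y - 51.
  f_y = 2*x**2 + 2*x*y - 2*x - 2*y + 2.
Scan x_0 ∈ {−4, ..., 4}. For each x_0, f_y(x_0, y) is a polynomial in y; find its integer roots y ∈ {−4, ..., 4}, then test f_x and f at those candidates.
  x = -4: f_y(-4, y) = 42 - 10*y; no integer root y with |y| ≤ 4.
  x = -3: f_y(-3, y) = 26 - 8*y; no integer root y with |y| ≤ 4.
  x = -2: f_y(-2, y) = 14 - 6*y; no integer root y with |y| ≤ 4.
  x = -1: f_y(-1, y) = 6 - 4*y; no integer root y with |y| ≤ 4.
  x = 0: f_y(0, y) = 2 - 2*y; vanishes at y ∈ {1}. (0, 1): f_x = -52 ≠ 0.
  x = 1: f_y(1, y) = 2; no integer root y with |y| ≤ 4.
  x = 2: f_y(2, y) = 2*y + 6; vanishes at y ∈ {-3}. (2, -3): f_x = 0, f = 0 — SINGULAR.
  x = 3: f_y(3, y) = 4*y + 14; no integer root y with |y| ≤ 4.
  x = 4: f_y(4, y) = 6*y + 26; no integer root y with |y| ≤ 4.
Only singular point on the grid: (2, -3).
Classify: substitute x = 2 + u, y = -3 + v and expand: f = -3*u**3 + 2*u**2*v + u*v**2 + v**2.
No constant or linear terms (consistent with a singular point). Quadratic part: v**2. Cubic part: -3*u**3 + 2*u**2*v + u*v**2.
The quadratic part v**2 is a perfect square, so there is a single (double) tangent line v = 0, i.e. y = -3. Restricting the cubic part to that line (v = 0) leaves -3*u**3 ≠ 0, so f is not divisible by v and the branch is v² ≈ 3*u**3 to lowest order — this is a cusp.
Classification: cusp.


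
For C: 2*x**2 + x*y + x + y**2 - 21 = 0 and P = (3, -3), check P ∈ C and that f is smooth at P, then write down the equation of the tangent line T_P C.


Tangent line at P: 10*x - 3*y - 39 = 0.

Step 1: f(3, -3) = 0, so P lies on C.
Step 2: partial derivatives
  f_x(x, y) = 4*x + y + 1, f_y(x, y) = x + 2*y.
  f_x(P) = 10, f_y(P) = -3 (gradient nonzero, so P is smooth).
Step 3: tangent line at P: 10·(x − 3) + -3·(y − -3) = 0.
Expanding: 10*x - 3*y - 39 = 0.


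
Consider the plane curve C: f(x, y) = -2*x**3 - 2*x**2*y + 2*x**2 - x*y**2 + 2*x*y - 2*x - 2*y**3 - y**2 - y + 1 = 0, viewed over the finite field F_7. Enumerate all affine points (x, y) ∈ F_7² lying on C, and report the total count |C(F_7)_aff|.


Affine F_7-points: {(0, 2), (0, 4), (1, 6), (2, 1), (2, 2), (2, 6), (4, 2), (6, 0), (6, 1), (6, 6)}; count = 10.

For each of the 49 pairs (x, y) ∈ F_7², evaluate f(x, y) mod 7. Record the zeros.
  x = 0: [0↦1, 1↦4, 2↦0, 3↦5, 4↦0, 5↦1, 6↦3]  zeros at y ∈ {2, 4}
  x = 1: [0↦6, 1↦1, 2↦1, 3↦1, 4↦3, 5↦2, 6↦0]  zeros at y ∈ {6}
  x = 2: [0↦3, 1↦0, 2↦0, 3↦5, 4↦3, 5↦3, 6↦0]  zeros at y ∈ {1, 2, 6}
  x = 3: [0↦1, 1↦3, 2↦6, 3↦5, 4↦2, 5↦6, 6↦5]  zeros at y ∈ ∅
  x = 4: [0↦2, 1↦5, 2↦0, 3↦3, 4↦2, 5↦6, 6↦3]  zeros at y ∈ {2}
  x = 5: [0↦1, 1↦1, 2↦5, 3↦1, 4↦5, 5↦5, 6↦3]  zeros at y ∈ ∅
  x = 6: [0↦0, 1↦0, 2↦2, 3↦1, 4↦6, 5↦5, 6↦0]  zeros at y ∈ {0, 1, 6}
Collecting zeros: affine points = {(0, 2), (0, 4), (1, 6), (2, 1), (2, 2), (2, 6), (4, 2), (6, 0), (6, 1), (6, 6)}.
Total count |C(F_7)_aff| = 10.


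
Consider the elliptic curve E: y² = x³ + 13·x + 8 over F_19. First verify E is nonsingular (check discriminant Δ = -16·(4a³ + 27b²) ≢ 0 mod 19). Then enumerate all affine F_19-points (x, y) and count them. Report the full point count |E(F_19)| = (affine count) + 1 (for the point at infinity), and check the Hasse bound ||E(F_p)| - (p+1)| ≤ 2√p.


Affine points = {(2, 2), (2, 17), (3, 6), (3, 13), (6, 6), (6, 13), (7, 9), (7, 10), (8, 4), (8, 15), (10, 6), (10, 13), (11, 0), (12, 7), (12, 12), (15, 5), (15, 14)}; affine count = 17; |E(F_19)| = 18.

Discriminant check: Δ ∝ 4a³ + 27b² = 4·13³ + 27·8² = 4·2197 + 27·64 ≡ 9 (mod 19). Nonzero ⇒ E is nonsingular.
For each x ∈ F_19, compute rhs = x³ + 13·x + 8 mod 19, then count y ∈ F_19 with y² ≡ rhs.
  x = 0: rhs = 8, matching y values: none (0 points).
  x = 1: rhs = 3, matching y values: none (0 points).
  x = 2: rhs = 4, matching y values: 2, 17 (2 points).
  x = 3: rhs = 17, matching y values: 6, 13 (2 points).
  x = 4: rhs = 10, matching y values: none (0 points).
  x = 5: rhs = 8, matching y values: none (0 points).
  x = 6: rhs = 17, matching y values: 6, 13 (2 points).
  x = 7: rhs = 5, matching y values: 9, 10 (2 points).
  x = 8: rhs = 16, matching y values: 4, 15 (2 points).
  x = 9: rhs = 18, matching y values: none (0 points).
  x = 10: rhs = 17, matching y values: 6, 13 (2 points).
  x = 11: rhs = 0, matching y values: 0 (1 points).
  x = 12: rhs = 11, matching y values: 7, 12 (2 points).
  x = 13: rhs = 18, matching y values: none (0 points).
  x = 14: rhs = 8, matching y values: none (0 points).
  x = 15: rhs = 6, matching y values: 5, 14 (2 points).
  x = 16: rhs = 18, matching y values: none (0 points).
  x = 17: rhs = 12, matching y values: none (0 points).
  x = 18: rhs = 13, matching y values: none (0 points).
Total affine count: 17.
Full point count |E(F_19)| = 17 + 1 = 18.
Hasse bound: |18 − (19+1)| = |-2| = 2 ≤ 2√19 ≈ 8.7178 ✓.


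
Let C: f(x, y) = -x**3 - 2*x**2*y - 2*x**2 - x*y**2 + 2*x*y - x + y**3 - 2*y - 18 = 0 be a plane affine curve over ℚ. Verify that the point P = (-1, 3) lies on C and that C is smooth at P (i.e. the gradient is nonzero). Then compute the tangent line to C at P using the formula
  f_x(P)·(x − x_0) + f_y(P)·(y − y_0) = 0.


Tangent line at P: 9*x + 27*y - 72 = 0.

Step 1: f(-1, 3) = 0, so P lies on C.
Step 2: partial derivatives
  f_x(x, y) = -3*x**2 - 4*x*y - 4*x - y**2 + 2*y - 1, f_y(x, y) = -2*x**2 - 2*x*y + 2*x + 3*y**2 - 2.
  f_x(P) = 9, f_y(P) = 27 (gradient nonzero, so P is smooth).
Step 3: tangent line at P: 9·(x − -1) + 27·(y − 3) = 0.
Expanding: 9*x + 27*y - 72 = 0.


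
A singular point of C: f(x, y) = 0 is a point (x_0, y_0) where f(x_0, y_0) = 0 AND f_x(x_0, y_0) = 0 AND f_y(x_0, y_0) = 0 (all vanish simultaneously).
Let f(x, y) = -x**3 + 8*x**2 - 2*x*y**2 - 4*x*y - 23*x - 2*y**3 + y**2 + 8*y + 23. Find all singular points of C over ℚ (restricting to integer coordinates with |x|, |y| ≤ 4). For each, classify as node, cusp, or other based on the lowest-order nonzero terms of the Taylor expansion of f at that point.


Singular points: {(3, -1)}; classification: node.

Compute partial derivatives:
  f_x = -3*x**2 + 16*x - 2*y**2 - 4*y - 23.
  f_y = -4*x*y - 4*x - 6*y**2 + 2*y + 8.
Scan x_0 ∈ {−4, ..., 4}. For each x_0, f_y(x_0, y) is a polynomial in y; find its integer roots y ∈ {−4, ..., 4}, then test f_x and f at those candidates.
  x = -4: f_y(-4, y) = -6*y**2 + 18*y + 24; vanishes at y ∈ {-1, 4}. (-4, -1): f_x = -133 ≠ 0; (-4, 4): f_x = -183 ≠ 0.
  x = -3: f_y(-3, y) = -6*y**2 + 14*y + 20; vanishes at y ∈ {-1}. (-3, -1): f_x = -96 ≠ 0.
  x = -2: f_y(-2, y) = -6*y**2 + 10*y + 16; vanishes at y ∈ {-1}. (-2, -1): f_x = -65 ≠ 0.
  x = -1: f_y(-1, y) = -6*y**2 + 6*y + 12; vanishes at y ∈ {-1, 2}. (-1, -1): f_x = -40 ≠ 0; (-1, 2): f_x = -58 ≠ 0.
  x = 0: f_y(0, y) = -6*y**2 + 2*y + 8; vanishes at y ∈ {-1}. (0, -1): f_x = -21 ≠ 0.
  x = 1: f_y(1, y) = -6*y**2 - 2*y + 4; vanishes at y ∈ {-1}. (1, -1): f_x = -8 ≠ 0.
  x = 2: f_y(2, y) = -6*y**2 - 6*y; vanishes at y ∈ {-1, 0}. (2, -1): f_x = -1 ≠ 0; (2, 0): f_x = -3 ≠ 0.
  x = 3: f_y(3, y) = -6*y**2 - 10*y - 4; vanishes at y ∈ {-1}. (3, -1): f_x = 0, f = 0 — SINGULAR.
  x = 4: f_y(4, y) = -6*y**2 - 14*y - 8; vanishes at y ∈ {-1}. (4, -1): f_x = -5 ≠ 0.
Only singular point on the grid: (3, -1).
Classify: substitute x = 3 + u, y = -1 + v and expand: f = -u**3 - u**2 - 2*u*v**2 - 2*v**3 + v**2.
No constant or linear terms (consistent with a singular point). Quadratic part: -u**2 + v**2. Cubic part: -u**3 - 2*u*v**2 - 2*v**3.
The quadratic part v**2 - u**2 = (v − u)(v + u) splits into two distinct linear factors, so there are two distinct tangent lines y − -1 = ±(x − 3) — this is a node (ordinary double point).
Classification: node.
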